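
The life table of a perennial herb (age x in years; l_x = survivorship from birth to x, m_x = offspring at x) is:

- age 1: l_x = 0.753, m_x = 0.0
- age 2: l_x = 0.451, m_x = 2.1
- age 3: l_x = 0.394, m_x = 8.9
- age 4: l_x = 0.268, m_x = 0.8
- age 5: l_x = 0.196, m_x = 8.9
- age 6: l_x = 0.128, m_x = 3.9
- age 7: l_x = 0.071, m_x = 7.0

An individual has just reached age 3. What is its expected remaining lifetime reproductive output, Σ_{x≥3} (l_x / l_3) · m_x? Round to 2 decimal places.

l_3 = 0.394. Conditional survival from age 3 to x is l_x / l_3.
  x=3: (0.394/0.394) × 8.9 = 8.9000
  x=4: (0.268/0.394) × 0.8 = 0.5442
  x=5: (0.196/0.394) × 8.9 = 4.4274
  x=6: (0.128/0.394) × 3.9 = 1.2670
  x=7: (0.071/0.394) × 7.0 = 1.2614
Sum = 8.9000 + 0.5442 + 4.4274 + 1.2670 + 1.2614 = 16.4000

16.40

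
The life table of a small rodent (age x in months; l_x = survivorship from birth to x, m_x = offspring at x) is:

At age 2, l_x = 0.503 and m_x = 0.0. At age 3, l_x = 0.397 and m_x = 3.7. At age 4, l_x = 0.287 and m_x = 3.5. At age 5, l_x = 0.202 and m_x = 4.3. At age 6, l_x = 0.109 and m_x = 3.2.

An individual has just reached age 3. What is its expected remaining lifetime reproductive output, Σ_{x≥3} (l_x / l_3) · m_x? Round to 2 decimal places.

l_3 = 0.397. Conditional survival from age 3 to x is l_x / l_3.
  x=3: (0.397/0.397) × 3.7 = 3.7000
  x=4: (0.287/0.397) × 3.5 = 2.5302
  x=5: (0.202/0.397) × 4.3 = 2.1879
  x=6: (0.109/0.397) × 3.2 = 0.8786
Sum = 3.7000 + 2.5302 + 2.1879 + 0.8786 = 9.2967

9.30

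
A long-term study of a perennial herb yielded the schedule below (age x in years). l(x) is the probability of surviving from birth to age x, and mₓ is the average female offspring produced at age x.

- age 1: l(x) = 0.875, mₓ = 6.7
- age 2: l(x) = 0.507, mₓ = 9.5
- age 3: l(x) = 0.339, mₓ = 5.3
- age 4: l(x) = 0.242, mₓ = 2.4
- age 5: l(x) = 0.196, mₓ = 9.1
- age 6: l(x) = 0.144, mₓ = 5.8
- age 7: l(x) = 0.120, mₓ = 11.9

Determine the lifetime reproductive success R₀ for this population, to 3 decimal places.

R₀ = Σ l(x) mₓ:
  age 1: 0.875 × 6.7 = 5.8625
  age 2: 0.507 × 9.5 = 4.8165
  age 3: 0.339 × 5.3 = 1.7967
  age 4: 0.242 × 2.4 = 0.5808
  age 5: 0.196 × 9.1 = 1.7836
  age 6: 0.144 × 5.8 = 0.8352
  age 7: 0.120 × 11.9 = 1.4280
R₀ = 5.8625 + 4.8165 + 1.7967 + 0.5808 + 1.7836 + 0.8352 + 1.4280 = 17.1033

17.103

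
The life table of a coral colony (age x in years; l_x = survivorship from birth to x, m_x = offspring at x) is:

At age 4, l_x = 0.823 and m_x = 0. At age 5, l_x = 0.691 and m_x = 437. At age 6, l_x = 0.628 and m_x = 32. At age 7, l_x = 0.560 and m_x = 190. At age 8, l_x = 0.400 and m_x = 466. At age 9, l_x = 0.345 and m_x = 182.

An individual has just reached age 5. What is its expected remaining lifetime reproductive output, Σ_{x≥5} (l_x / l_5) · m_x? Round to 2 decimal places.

l_5 = 0.691. Conditional survival from age 5 to x is l_x / l_5.
  x=5: (0.691/0.691) × 437 = 437.0000
  x=6: (0.628/0.691) × 32 = 29.0825
  x=7: (0.560/0.691) × 190 = 153.9797
  x=8: (0.400/0.691) × 466 = 269.7540
  x=9: (0.345/0.691) × 182 = 90.8683
Sum = 437.0000 + 29.0825 + 153.9797 + 269.7540 + 90.8683 = 980.6845

980.68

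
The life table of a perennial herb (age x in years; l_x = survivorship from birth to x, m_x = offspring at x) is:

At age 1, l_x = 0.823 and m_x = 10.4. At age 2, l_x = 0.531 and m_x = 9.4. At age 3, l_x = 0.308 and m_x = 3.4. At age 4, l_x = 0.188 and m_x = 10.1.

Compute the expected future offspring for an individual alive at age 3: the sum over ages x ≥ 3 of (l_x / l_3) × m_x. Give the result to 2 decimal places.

l_3 = 0.308. Conditional survival from age 3 to x is l_x / l_3.
  x=3: (0.308/0.308) × 3.4 = 3.4000
  x=4: (0.188/0.308) × 10.1 = 6.1649
Sum = 3.4000 + 6.1649 = 9.5649

9.56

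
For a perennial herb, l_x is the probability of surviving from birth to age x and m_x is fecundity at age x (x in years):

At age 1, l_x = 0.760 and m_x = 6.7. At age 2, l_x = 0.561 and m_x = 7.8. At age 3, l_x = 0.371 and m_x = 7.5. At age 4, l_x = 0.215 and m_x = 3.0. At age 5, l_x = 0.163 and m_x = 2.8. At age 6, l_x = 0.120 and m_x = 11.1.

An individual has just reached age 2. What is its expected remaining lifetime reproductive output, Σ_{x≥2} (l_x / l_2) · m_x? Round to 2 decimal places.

17.10

l_2 = 0.561. Conditional survival from age 2 to x is l_x / l_2.
  x=2: (0.561/0.561) × 7.8 = 7.8000
  x=3: (0.371/0.561) × 7.5 = 4.9599
  x=4: (0.215/0.561) × 3.0 = 1.1497
  x=5: (0.163/0.561) × 2.8 = 0.8135
  x=6: (0.120/0.561) × 11.1 = 2.3743
Sum = 7.8000 + 4.9599 + 1.1497 + 0.8135 + 2.3743 = 17.0975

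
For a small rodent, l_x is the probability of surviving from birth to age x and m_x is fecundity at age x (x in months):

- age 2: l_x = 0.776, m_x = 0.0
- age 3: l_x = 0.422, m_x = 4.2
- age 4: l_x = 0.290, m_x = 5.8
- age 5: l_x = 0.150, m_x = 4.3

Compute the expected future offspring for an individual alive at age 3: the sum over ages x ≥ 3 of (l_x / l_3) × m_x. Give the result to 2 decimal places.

9.71

l_3 = 0.422. Conditional survival from age 3 to x is l_x / l_3.
  x=3: (0.422/0.422) × 4.2 = 4.2000
  x=4: (0.290/0.422) × 5.8 = 3.9858
  x=5: (0.150/0.422) × 4.3 = 1.5284
Sum = 4.2000 + 3.9858 + 1.5284 = 9.7142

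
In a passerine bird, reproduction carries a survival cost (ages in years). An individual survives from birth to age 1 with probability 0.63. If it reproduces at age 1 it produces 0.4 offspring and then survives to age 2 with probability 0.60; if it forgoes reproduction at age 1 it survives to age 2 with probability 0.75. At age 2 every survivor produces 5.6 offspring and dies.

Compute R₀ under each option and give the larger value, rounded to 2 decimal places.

breed at age 1: R₀ = 0.63 × (0.4 + 0.60 × 5.6) = 0.63 × 3.7600 = 2.3688
delay to age 2: R₀ = 0.63 × (0.75 × 5.6) = 0.63 × 4.2000 = 2.6460
Higher: delay to age 2 (2.6460).

2.65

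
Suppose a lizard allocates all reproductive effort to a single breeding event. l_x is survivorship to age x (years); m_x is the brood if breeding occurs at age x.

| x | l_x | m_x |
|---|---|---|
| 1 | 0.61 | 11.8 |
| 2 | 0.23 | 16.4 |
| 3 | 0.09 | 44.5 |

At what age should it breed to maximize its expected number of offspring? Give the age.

Expected offspring if breeding at age x = l_x × m_x:
  age 1: 0.61 × 11.8 = 7.198
  age 2: 0.23 × 16.4 = 3.772
  age 3: 0.09 × 44.5 = 4.005
Maximum at age 1 (7.198).

1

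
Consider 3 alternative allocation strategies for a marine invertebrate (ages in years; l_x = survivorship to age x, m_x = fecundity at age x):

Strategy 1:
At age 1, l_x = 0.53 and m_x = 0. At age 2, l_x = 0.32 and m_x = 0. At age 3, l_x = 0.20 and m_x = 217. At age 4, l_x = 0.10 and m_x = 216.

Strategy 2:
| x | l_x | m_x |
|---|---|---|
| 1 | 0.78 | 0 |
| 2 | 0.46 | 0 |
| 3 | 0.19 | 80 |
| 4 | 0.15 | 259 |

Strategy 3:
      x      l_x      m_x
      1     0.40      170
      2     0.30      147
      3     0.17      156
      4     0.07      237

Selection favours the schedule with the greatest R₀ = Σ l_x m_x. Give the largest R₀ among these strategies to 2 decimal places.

Strategy 1: R₀ = 0.53×0 + 0.32×0 + 0.20×217 + 0.10×216 = 65.0000
Strategy 2: R₀ = 0.78×0 + 0.46×0 + 0.19×80 + 0.15×259 = 54.0500
Strategy 3: R₀ = 0.40×170 + 0.30×147 + 0.17×156 + 0.07×237 = 155.2100
Highest R₀: strategy 3 with 155.2100.

155.21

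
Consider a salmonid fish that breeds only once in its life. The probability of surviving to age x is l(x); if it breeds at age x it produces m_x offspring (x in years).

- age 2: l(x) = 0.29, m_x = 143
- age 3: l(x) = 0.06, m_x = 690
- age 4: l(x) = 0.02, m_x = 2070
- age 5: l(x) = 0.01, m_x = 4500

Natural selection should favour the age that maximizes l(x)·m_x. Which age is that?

Expected offspring if breeding at age x = l(x) × m_x:
  age 2: 0.29 × 143 = 41.470
  age 3: 0.06 × 690 = 41.400
  age 4: 0.02 × 2070 = 41.400
  age 5: 0.01 × 4500 = 45.000
Maximum at age 5 (45.000).

5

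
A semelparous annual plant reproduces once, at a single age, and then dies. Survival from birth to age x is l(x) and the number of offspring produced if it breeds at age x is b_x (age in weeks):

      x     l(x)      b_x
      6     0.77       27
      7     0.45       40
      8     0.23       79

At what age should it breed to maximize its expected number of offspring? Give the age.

6

Expected offspring if breeding at age x = l(x) × b_x:
  age 6: 0.77 × 27 = 20.790
  age 7: 0.45 × 40 = 18.000
  age 8: 0.23 × 79 = 18.170
Maximum at age 6 (20.790).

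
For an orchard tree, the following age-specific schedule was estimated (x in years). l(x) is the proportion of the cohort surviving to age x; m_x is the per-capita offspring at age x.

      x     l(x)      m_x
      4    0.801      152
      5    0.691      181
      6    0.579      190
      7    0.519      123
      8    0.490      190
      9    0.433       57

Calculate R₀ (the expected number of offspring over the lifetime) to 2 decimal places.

R₀ = Σ l(x) m_x:
  age 4: 0.801 × 152 = 121.7520
  age 5: 0.691 × 181 = 125.0710
  age 6: 0.579 × 190 = 110.0100
  age 7: 0.519 × 123 = 63.8370
  age 8: 0.490 × 190 = 93.1000
  age 9: 0.433 × 57 = 24.6810
R₀ = 121.7520 + 125.0710 + 110.0100 + 63.8370 + 93.1000 + 24.6810 = 538.4510

538.45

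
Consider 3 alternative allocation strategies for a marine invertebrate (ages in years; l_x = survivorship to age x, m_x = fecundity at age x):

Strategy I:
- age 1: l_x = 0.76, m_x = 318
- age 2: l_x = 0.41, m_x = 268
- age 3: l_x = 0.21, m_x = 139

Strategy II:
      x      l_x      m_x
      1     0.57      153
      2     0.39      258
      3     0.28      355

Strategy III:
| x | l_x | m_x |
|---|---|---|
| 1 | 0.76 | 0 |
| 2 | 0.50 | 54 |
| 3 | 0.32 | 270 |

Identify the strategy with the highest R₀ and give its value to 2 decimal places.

Strategy I: R₀ = 0.76×318 + 0.41×268 + 0.21×139 = 380.7500
Strategy II: R₀ = 0.57×153 + 0.39×258 + 0.28×355 = 287.2300
Strategy III: R₀ = 0.76×0 + 0.50×54 + 0.32×270 = 113.4000
Highest R₀: strategy I with 380.7500.

380.75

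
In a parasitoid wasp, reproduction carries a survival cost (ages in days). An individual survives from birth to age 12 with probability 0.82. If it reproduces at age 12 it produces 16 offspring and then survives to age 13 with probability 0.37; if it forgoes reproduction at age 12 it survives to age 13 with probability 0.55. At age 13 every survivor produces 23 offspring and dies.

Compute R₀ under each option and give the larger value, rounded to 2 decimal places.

breed at age 12: R₀ = 0.82 × (16 + 0.37 × 23) = 0.82 × 24.5100 = 20.0982
delay to age 13: R₀ = 0.82 × (0.55 × 23) = 0.82 × 12.6500 = 10.3730
Higher: breed at age 12 (20.0982).

20.10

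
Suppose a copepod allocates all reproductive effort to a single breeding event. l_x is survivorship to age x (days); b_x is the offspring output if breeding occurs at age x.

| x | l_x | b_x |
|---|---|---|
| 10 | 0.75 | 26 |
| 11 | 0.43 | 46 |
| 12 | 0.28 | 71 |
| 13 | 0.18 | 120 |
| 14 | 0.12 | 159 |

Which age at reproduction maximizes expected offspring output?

Expected offspring if breeding at age x = l_x × b_x:
  age 10: 0.75 × 26 = 19.500
  age 11: 0.43 × 46 = 19.780
  age 12: 0.28 × 71 = 19.880
  age 13: 0.18 × 120 = 21.600
  age 14: 0.12 × 159 = 19.080
Maximum at age 13 (21.600).

13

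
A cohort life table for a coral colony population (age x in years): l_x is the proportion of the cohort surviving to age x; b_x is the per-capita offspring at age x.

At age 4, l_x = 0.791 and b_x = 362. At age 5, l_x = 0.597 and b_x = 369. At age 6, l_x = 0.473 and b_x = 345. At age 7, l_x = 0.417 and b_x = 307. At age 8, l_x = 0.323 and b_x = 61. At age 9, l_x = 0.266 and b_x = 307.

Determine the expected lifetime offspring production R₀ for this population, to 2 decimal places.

R₀ = Σ l_x b_x:
  age 4: 0.791 × 362 = 286.3420
  age 5: 0.597 × 369 = 220.2930
  age 6: 0.473 × 345 = 163.1850
  age 7: 0.417 × 307 = 128.0190
  age 8: 0.323 × 61 = 19.7030
  age 9: 0.266 × 307 = 81.6620
R₀ = 286.3420 + 220.2930 + 163.1850 + 128.0190 + 19.7030 + 81.6620 = 899.2040

899.20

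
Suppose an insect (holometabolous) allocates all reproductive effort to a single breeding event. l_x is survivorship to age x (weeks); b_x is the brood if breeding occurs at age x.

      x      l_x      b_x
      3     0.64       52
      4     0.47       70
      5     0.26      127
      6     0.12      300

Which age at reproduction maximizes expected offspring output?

Expected offspring if breeding at age x = l_x × b_x:
  age 3: 0.64 × 52 = 33.280
  age 4: 0.47 × 70 = 32.900
  age 5: 0.26 × 127 = 33.020
  age 6: 0.12 × 300 = 36.000
Maximum at age 6 (36.000).

6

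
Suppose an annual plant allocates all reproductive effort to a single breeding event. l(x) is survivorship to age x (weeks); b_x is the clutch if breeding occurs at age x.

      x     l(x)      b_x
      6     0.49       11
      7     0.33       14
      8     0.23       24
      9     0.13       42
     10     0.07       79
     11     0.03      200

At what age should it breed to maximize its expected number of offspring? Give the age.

Expected offspring if breeding at age x = l(x) × b_x:
  age 6: 0.49 × 11 = 5.390
  age 7: 0.33 × 14 = 4.620
  age 8: 0.23 × 24 = 5.520
  age 9: 0.13 × 42 = 5.460
  age 10: 0.07 × 79 = 5.530
  age 11: 0.03 × 200 = 6.000
Maximum at age 11 (6.000).

11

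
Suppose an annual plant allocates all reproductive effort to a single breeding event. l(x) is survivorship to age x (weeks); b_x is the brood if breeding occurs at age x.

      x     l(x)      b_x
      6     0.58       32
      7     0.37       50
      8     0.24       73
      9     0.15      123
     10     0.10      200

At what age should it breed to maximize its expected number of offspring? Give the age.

Expected offspring if breeding at age x = l(x) × b_x:
  age 6: 0.58 × 32 = 18.560
  age 7: 0.37 × 50 = 18.500
  age 8: 0.24 × 73 = 17.520
  age 9: 0.15 × 123 = 18.450
  age 10: 0.10 × 200 = 20.000
Maximum at age 10 (20.000).

10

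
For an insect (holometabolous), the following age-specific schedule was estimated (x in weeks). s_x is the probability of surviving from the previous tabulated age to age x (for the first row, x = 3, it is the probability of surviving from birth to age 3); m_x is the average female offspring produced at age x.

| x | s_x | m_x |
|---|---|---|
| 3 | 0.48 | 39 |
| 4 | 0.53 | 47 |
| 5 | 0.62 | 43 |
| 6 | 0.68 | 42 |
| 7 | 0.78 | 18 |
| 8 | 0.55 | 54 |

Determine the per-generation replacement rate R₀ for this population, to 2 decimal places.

45.95

Survivorship from birth: l_x = s_3·s_4·…·s_x.
  l_3 = 0.48000
  l_4 = 0.25440
  l_5 = 0.15773
  l_6 = 0.10726
  l_7 = 0.08366
  l_8 = 0.04601
R₀ = Σ l_x m_x:
  age 3: 0.48000 × 39 = 18.7200
  age 4: 0.25440 × 47 = 11.9568
  age 5: 0.15773 × 43 = 6.7824
  age 6: 0.10726 × 42 = 4.5049
  age 7: 0.08366 × 18 = 1.5059
  age 8: 0.04601 × 54 = 2.4845
R₀ = 18.7200 + 11.9568 + 6.7824 + 4.5049 + 1.5059 + 2.4845 = 45.9545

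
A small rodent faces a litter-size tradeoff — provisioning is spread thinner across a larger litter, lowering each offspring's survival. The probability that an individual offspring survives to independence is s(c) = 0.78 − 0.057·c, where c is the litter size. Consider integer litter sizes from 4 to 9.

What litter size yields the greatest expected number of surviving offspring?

Expected surviving offspring = c × s(c):
  c=4: 4 × 0.552 = 2.208
  c=5: 5 × 0.495 = 2.475
  c=6: 6 × 0.438 = 2.628
  c=7: 7 × 0.381 = 2.667
  c=8: 8 × 0.324 = 2.592
  c=9: 9 × 0.267 = 2.403
Maximum at c = 7 (2.667 surviving offspring).

7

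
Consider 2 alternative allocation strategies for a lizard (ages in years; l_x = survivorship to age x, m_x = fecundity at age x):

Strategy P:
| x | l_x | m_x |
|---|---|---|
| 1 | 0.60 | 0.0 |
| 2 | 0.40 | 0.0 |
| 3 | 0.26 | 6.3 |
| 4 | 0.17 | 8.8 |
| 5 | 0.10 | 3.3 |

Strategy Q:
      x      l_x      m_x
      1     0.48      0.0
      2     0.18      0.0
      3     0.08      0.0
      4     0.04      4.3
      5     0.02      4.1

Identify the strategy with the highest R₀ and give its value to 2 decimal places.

3.46

Strategy P: R₀ = 0.60×0.0 + 0.40×0.0 + 0.26×6.3 + 0.17×8.8 + 0.10×3.3 = 3.4640
Strategy Q: R₀ = 0.48×0.0 + 0.18×0.0 + 0.08×0.0 + 0.04×4.3 + 0.02×4.1 = 0.2540
Highest R₀: strategy P with 3.4640.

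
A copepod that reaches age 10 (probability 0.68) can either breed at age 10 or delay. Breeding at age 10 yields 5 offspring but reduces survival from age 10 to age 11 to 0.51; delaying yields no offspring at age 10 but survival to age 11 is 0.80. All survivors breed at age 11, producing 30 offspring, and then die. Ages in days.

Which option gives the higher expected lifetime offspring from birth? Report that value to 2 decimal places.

16.32

breed at age 10: R₀ = 0.68 × (5 + 0.51 × 30) = 0.68 × 20.3000 = 13.8040
delay to age 11: R₀ = 0.68 × (0.80 × 30) = 0.68 × 24.0000 = 16.3200
Higher: delay to age 11 (16.3200).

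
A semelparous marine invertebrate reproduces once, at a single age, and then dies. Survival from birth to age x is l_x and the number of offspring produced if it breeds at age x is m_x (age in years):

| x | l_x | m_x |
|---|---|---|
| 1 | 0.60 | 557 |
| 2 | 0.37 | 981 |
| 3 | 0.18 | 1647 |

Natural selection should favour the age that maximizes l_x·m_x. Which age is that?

Expected offspring if breeding at age x = l_x × m_x:
  age 1: 0.60 × 557 = 334.200
  age 2: 0.37 × 981 = 362.970
  age 3: 0.18 × 1647 = 296.460
Maximum at age 2 (362.970).

2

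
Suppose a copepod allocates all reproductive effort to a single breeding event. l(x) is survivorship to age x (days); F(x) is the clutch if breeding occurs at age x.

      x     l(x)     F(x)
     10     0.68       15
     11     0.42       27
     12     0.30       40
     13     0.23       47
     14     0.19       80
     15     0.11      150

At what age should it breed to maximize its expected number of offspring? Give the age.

Expected offspring if breeding at age x = l(x) × F(x):
  age 10: 0.68 × 15 = 10.200
  age 11: 0.42 × 27 = 11.340
  age 12: 0.30 × 40 = 12.000
  age 13: 0.23 × 47 = 10.810
  age 14: 0.19 × 80 = 15.200
  age 15: 0.11 × 150 = 16.500
Maximum at age 15 (16.500).

15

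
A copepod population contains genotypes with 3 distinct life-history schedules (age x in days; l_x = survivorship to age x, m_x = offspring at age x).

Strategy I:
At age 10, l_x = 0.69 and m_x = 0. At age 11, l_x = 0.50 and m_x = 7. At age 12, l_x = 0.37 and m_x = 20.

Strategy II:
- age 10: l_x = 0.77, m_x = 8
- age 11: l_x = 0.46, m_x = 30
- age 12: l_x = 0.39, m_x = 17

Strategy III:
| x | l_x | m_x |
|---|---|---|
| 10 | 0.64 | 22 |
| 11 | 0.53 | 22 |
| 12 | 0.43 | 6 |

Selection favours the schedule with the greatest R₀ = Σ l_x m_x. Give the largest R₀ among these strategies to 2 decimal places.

Strategy I: R₀ = 0.69×0 + 0.50×7 + 0.37×20 = 10.9000
Strategy II: R₀ = 0.77×8 + 0.46×30 + 0.39×17 = 26.5900
Strategy III: R₀ = 0.64×22 + 0.53×22 + 0.43×6 = 28.3200
Highest R₀: strategy III with 28.3200.

28.32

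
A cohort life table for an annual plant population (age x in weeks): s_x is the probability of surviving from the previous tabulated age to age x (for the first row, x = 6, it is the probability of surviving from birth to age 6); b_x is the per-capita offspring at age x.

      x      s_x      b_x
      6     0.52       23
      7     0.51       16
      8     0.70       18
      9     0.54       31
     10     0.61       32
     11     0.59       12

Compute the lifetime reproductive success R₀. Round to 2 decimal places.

25.04

Survivorship from birth: l_x = s_6·s_7·…·s_x.
  l_6 = 0.52000
  l_7 = 0.26520
  l_8 = 0.18564
  l_9 = 0.10025
  l_10 = 0.06115
  l_11 = 0.03608
R₀ = Σ l_x b_x:
  age 6: 0.52000 × 23 = 11.9600
  age 7: 0.26520 × 16 = 4.2432
  age 8: 0.18564 × 18 = 3.3415
  age 9: 0.10025 × 31 = 3.1078
  age 10: 0.06115 × 32 = 1.9568
  age 11: 0.03608 × 12 = 0.4330
R₀ = 11.9600 + 4.2432 + 3.3415 + 3.1078 + 1.9568 + 0.4330 = 25.0422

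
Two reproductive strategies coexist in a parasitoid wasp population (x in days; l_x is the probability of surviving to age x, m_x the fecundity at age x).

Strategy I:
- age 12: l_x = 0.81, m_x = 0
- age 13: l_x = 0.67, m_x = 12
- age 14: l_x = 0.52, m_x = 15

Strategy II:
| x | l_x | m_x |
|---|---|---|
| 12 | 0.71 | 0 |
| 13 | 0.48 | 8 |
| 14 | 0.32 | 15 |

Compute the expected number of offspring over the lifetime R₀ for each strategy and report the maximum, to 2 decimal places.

15.84

Strategy I: R₀ = 0.81×0 + 0.67×12 + 0.52×15 = 15.8400
Strategy II: R₀ = 0.71×0 + 0.48×8 + 0.32×15 = 8.6400
Highest R₀: strategy I with 15.8400.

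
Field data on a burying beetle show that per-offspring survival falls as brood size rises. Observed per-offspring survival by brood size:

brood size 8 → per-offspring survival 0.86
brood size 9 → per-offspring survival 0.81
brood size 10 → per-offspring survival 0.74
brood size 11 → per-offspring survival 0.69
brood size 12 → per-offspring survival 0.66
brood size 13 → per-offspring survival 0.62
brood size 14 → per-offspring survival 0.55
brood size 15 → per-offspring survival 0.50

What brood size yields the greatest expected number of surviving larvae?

13

Expected surviving larvae = c × s(c):
  c=8: 8 × 0.86 = 6.880
  c=9: 9 × 0.81 = 7.290
  c=10: 10 × 0.74 = 7.400
  c=11: 11 × 0.69 = 7.590
  c=12: 12 × 0.66 = 7.920
  c=13: 13 × 0.62 = 8.060
  c=14: 14 × 0.55 = 7.700
  c=15: 15 × 0.50 = 7.500
Maximum at c = 13 (8.060 surviving larvae).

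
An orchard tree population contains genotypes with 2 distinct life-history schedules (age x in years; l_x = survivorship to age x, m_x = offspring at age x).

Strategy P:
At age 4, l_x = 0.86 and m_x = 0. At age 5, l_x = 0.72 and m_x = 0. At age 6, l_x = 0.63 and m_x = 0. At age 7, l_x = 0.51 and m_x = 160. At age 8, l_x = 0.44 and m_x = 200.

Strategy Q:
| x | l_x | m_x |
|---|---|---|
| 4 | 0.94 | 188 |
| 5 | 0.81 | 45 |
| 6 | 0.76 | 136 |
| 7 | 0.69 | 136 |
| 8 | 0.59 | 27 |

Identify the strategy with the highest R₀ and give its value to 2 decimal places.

426.30

Strategy P: R₀ = 0.86×0 + 0.72×0 + 0.63×0 + 0.51×160 + 0.44×200 = 169.6000
Strategy Q: R₀ = 0.94×188 + 0.81×45 + 0.76×136 + 0.69×136 + 0.59×27 = 426.3000
Highest R₀: strategy Q with 426.3000.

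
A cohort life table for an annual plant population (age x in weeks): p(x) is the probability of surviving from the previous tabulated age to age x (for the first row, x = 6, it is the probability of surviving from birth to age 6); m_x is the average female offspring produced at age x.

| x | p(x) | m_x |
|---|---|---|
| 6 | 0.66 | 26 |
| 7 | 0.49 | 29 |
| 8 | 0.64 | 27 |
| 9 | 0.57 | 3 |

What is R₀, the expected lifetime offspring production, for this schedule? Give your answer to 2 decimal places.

32.48

Survivorship from birth: l_x = p_6·p_7·…·p_x.
  l_6 = 0.66000
  l_7 = 0.32340
  l_8 = 0.20698
  l_9 = 0.11798
R₀ = Σ l_x m_x:
  age 6: 0.66000 × 26 = 17.1600
  age 7: 0.32340 × 29 = 9.3786
  age 8: 0.20698 × 27 = 5.5885
  age 9: 0.11798 × 3 = 0.3539
R₀ = 17.1600 + 9.3786 + 5.5885 + 0.3539 = 32.4810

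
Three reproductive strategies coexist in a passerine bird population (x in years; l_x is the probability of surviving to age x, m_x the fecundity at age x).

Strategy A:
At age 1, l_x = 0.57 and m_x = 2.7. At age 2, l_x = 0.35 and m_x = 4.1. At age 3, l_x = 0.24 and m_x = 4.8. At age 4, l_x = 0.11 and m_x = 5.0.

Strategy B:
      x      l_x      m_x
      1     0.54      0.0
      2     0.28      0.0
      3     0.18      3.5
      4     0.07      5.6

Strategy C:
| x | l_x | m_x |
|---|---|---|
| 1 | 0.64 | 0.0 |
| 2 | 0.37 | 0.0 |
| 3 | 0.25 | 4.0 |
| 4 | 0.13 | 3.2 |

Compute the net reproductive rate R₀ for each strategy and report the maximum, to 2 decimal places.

Strategy A: R₀ = 0.57×2.7 + 0.35×4.1 + 0.24×4.8 + 0.11×5.0 = 4.6760
Strategy B: R₀ = 0.54×0.0 + 0.28×0.0 + 0.18×3.5 + 0.07×5.6 = 1.0220
Strategy C: R₀ = 0.64×0.0 + 0.37×0.0 + 0.25×4.0 + 0.13×3.2 = 1.4160
Highest R₀: strategy A with 4.6760.

4.68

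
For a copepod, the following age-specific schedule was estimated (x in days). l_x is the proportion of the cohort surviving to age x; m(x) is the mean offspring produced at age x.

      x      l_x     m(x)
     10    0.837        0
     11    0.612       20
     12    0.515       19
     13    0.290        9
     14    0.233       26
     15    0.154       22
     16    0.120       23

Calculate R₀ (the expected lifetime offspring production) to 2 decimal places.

R₀ = Σ l_x m(x):
  age 10: 0.837 × 0 = 0.0000
  age 11: 0.612 × 20 = 12.2400
  age 12: 0.515 × 19 = 9.7850
  age 13: 0.290 × 9 = 2.6100
  age 14: 0.233 × 26 = 6.0580
  age 15: 0.154 × 22 = 3.3880
  age 16: 0.120 × 23 = 2.7600
R₀ = 0.0000 + 12.2400 + 9.7850 + 2.6100 + 6.0580 + 3.3880 + 2.7600 = 36.8410

36.84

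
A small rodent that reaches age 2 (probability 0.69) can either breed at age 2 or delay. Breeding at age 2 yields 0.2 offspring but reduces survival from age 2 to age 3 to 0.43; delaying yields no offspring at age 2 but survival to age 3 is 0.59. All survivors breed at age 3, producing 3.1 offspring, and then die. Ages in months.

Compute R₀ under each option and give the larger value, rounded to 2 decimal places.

1.26

breed at age 2: R₀ = 0.69 × (0.2 + 0.43 × 3.1) = 0.69 × 1.5330 = 1.0578
delay to age 3: R₀ = 0.69 × (0.59 × 3.1) = 0.69 × 1.8290 = 1.2620
Higher: delay to age 3 (1.2620).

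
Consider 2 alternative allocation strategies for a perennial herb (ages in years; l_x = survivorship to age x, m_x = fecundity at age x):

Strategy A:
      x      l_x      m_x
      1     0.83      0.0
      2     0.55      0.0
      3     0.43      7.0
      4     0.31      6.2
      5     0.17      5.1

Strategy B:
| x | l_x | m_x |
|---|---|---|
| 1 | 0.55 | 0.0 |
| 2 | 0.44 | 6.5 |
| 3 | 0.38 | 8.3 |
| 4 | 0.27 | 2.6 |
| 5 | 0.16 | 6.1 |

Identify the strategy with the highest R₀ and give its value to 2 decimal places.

Strategy A: R₀ = 0.83×0.0 + 0.55×0.0 + 0.43×7.0 + 0.31×6.2 + 0.17×5.1 = 5.7990
Strategy B: R₀ = 0.55×0.0 + 0.44×6.5 + 0.38×8.3 + 0.27×2.6 + 0.16×6.1 = 7.6920
Highest R₀: strategy B with 7.6920.

7.69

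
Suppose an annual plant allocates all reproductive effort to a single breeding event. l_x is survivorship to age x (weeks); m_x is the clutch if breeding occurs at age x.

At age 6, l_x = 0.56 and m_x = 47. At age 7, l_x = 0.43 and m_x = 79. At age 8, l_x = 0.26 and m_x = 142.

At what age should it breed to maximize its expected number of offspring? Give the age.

Expected offspring if breeding at age x = l_x × m_x:
  age 6: 0.56 × 47 = 26.320
  age 7: 0.43 × 79 = 33.970
  age 8: 0.26 × 142 = 36.920
Maximum at age 8 (36.920).

8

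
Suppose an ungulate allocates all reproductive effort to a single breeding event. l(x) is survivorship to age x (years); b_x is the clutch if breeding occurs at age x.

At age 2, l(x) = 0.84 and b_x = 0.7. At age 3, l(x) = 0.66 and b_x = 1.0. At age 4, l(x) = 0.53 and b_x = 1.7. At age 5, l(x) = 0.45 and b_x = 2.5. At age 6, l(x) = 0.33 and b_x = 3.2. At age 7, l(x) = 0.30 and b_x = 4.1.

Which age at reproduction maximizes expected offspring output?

7

Expected offspring if breeding at age x = l(x) × b_x:
  age 2: 0.84 × 0.7 = 0.588
  age 3: 0.66 × 1.0 = 0.660
  age 4: 0.53 × 1.7 = 0.901
  age 5: 0.45 × 2.5 = 1.125
  age 6: 0.33 × 3.2 = 1.056
  age 7: 0.30 × 4.1 = 1.230
Maximum at age 7 (1.230).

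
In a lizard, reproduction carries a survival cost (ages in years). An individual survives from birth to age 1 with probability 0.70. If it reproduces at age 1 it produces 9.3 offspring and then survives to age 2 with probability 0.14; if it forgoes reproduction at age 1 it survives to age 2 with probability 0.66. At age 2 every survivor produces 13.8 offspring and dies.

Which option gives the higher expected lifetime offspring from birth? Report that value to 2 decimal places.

breed at age 1: R₀ = 0.70 × (9.3 + 0.14 × 13.8) = 0.70 × 11.2320 = 7.8624
delay to age 2: R₀ = 0.70 × (0.66 × 13.8) = 0.70 × 9.1080 = 6.3756
Higher: breed at age 1 (7.8624).

7.86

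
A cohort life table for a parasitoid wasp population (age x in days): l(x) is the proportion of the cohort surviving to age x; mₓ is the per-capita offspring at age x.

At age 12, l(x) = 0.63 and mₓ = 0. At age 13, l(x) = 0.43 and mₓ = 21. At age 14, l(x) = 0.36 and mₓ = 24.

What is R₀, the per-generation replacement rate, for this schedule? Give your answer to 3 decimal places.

R₀ = Σ l(x) mₓ:
  age 12: 0.63 × 0 = 0.0000
  age 13: 0.43 × 21 = 9.0300
  age 14: 0.36 × 24 = 8.6400
R₀ = 0.0000 + 9.0300 + 8.6400 = 17.6700

17.670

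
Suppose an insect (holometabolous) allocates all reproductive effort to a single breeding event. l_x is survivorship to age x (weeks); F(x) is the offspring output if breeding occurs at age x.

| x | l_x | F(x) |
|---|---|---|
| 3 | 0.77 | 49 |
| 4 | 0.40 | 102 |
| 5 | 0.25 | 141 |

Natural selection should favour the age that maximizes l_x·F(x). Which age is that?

4

Expected offspring if breeding at age x = l_x × F(x):
  age 3: 0.77 × 49 = 37.730
  age 4: 0.40 × 102 = 40.800
  age 5: 0.25 × 141 = 35.250
Maximum at age 4 (40.800).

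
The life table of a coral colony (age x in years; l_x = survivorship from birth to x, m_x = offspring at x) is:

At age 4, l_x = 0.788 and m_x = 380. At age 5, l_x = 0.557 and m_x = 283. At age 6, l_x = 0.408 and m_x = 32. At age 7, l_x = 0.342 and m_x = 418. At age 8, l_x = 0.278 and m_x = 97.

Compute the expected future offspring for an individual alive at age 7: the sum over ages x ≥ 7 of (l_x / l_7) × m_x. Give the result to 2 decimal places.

496.85

l_7 = 0.342. Conditional survival from age 7 to x is l_x / l_7.
  x=7: (0.342/0.342) × 418 = 418.0000
  x=8: (0.278/0.342) × 97 = 78.8480
Sum = 418.0000 + 78.8480 = 496.8480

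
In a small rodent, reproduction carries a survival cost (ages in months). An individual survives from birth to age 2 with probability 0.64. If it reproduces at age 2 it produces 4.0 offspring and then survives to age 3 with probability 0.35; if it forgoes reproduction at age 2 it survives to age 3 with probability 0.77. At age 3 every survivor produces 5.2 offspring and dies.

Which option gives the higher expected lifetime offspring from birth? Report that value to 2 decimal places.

breed at age 2: R₀ = 0.64 × (4.0 + 0.35 × 5.2) = 0.64 × 5.8200 = 3.7248
delay to age 3: R₀ = 0.64 × (0.77 × 5.2) = 0.64 × 4.0040 = 2.5626
Higher: breed at age 2 (3.7248).

3.72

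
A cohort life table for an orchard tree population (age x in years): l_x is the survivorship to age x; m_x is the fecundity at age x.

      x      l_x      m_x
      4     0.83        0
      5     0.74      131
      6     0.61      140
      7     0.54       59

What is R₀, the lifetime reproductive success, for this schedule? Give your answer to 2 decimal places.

214.20

R₀ = Σ l_x m_x:
  age 4: 0.83 × 0 = 0.0000
  age 5: 0.74 × 131 = 96.9400
  age 6: 0.61 × 140 = 85.4000
  age 7: 0.54 × 59 = 31.8600
R₀ = 0.0000 + 96.9400 + 85.4000 + 31.8600 = 214.2000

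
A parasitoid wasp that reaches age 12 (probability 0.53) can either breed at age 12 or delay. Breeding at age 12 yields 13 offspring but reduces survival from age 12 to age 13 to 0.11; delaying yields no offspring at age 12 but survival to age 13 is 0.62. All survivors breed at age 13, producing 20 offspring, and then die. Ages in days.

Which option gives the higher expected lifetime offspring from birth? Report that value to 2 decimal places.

breed at age 12: R₀ = 0.53 × (13 + 0.11 × 20) = 0.53 × 15.2000 = 8.0560
delay to age 13: R₀ = 0.53 × (0.62 × 20) = 0.53 × 12.4000 = 6.5720
Higher: breed at age 12 (8.0560).

8.06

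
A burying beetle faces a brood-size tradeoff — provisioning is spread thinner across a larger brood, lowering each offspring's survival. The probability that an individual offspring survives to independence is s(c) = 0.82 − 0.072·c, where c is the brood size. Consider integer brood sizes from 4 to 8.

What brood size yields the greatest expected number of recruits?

Expected recruits = c × s(c):
  c=4: 4 × 0.532 = 2.128
  c=5: 5 × 0.460 = 2.300
  c=6: 6 × 0.388 = 2.328
  c=7: 7 × 0.316 = 2.212
  c=8: 8 × 0.244 = 1.952
Maximum at c = 6 (2.328 recruits).

6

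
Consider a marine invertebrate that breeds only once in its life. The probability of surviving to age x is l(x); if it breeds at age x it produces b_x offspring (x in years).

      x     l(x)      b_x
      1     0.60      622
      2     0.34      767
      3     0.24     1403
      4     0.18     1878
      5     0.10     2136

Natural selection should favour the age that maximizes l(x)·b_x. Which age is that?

1

Expected offspring if breeding at age x = l(x) × b_x:
  age 1: 0.60 × 622 = 373.200
  age 2: 0.34 × 767 = 260.780
  age 3: 0.24 × 1403 = 336.720
  age 4: 0.18 × 1878 = 338.040
  age 5: 0.10 × 2136 = 213.600
Maximum at age 1 (373.200).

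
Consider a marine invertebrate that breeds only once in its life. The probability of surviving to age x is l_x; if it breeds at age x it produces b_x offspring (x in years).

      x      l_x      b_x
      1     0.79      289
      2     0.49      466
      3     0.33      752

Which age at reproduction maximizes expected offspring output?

3

Expected offspring if breeding at age x = l_x × b_x:
  age 1: 0.79 × 289 = 228.310
  age 2: 0.49 × 466 = 228.340
  age 3: 0.33 × 752 = 248.160
Maximum at age 3 (248.160).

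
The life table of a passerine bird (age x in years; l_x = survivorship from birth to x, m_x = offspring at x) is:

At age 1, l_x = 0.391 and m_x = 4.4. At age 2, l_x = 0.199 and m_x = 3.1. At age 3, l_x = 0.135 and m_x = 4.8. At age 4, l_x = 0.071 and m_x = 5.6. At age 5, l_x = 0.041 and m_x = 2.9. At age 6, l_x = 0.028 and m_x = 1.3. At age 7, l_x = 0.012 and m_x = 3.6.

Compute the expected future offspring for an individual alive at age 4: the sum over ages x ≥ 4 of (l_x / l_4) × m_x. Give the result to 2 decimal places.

l_4 = 0.071. Conditional survival from age 4 to x is l_x / l_4.
  x=4: (0.071/0.071) × 5.6 = 5.6000
  x=5: (0.041/0.071) × 2.9 = 1.6746
  x=6: (0.028/0.071) × 1.3 = 0.5127
  x=7: (0.012/0.071) × 3.6 = 0.6085
Sum = 5.6000 + 1.6746 + 0.5127 + 0.6085 = 8.3958

8.40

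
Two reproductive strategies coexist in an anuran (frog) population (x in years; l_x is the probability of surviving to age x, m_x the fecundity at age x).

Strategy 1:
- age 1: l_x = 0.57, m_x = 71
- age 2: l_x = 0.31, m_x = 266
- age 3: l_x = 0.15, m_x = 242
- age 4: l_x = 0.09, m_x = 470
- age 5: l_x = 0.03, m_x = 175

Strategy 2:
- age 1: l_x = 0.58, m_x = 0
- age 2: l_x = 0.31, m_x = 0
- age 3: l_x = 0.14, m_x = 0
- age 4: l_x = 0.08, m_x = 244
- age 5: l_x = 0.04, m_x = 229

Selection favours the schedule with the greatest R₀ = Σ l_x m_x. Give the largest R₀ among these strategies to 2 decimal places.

Strategy 1: R₀ = 0.57×71 + 0.31×266 + 0.15×242 + 0.09×470 + 0.03×175 = 206.7800
Strategy 2: R₀ = 0.58×0 + 0.31×0 + 0.14×0 + 0.08×244 + 0.04×229 = 28.6800
Highest R₀: strategy 1 with 206.7800.

206.78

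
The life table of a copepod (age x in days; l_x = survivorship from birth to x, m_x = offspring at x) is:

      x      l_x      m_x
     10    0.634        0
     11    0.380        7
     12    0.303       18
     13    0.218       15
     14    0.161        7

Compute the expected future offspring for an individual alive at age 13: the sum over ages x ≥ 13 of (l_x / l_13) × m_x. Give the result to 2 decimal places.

l_13 = 0.218. Conditional survival from age 13 to x is l_x / l_13.
  x=13: (0.218/0.218) × 15 = 15.0000
  x=14: (0.161/0.218) × 7 = 5.1697
Sum = 15.0000 + 5.1697 = 20.1697

20.17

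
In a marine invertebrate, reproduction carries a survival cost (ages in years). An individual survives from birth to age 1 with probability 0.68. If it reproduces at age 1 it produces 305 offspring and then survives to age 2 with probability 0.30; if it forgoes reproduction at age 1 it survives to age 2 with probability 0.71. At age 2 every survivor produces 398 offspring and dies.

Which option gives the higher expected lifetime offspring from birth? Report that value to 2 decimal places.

288.59

breed at age 1: R₀ = 0.68 × (305 + 0.30 × 398) = 0.68 × 424.4000 = 288.5920
delay to age 2: R₀ = 0.68 × (0.71 × 398) = 0.68 × 282.5800 = 192.1544
Higher: breed at age 1 (288.5920).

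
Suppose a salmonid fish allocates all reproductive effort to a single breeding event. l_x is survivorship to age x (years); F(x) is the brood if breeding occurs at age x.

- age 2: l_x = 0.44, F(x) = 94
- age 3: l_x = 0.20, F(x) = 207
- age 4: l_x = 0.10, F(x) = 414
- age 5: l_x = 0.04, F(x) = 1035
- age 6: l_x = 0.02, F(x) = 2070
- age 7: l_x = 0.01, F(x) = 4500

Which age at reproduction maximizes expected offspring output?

7

Expected offspring if breeding at age x = l_x × F(x):
  age 2: 0.44 × 94 = 41.360
  age 3: 0.20 × 207 = 41.400
  age 4: 0.10 × 414 = 41.400
  age 5: 0.04 × 1035 = 41.400
  age 6: 0.02 × 2070 = 41.400
  age 7: 0.01 × 4500 = 45.000
Maximum at age 7 (45.000).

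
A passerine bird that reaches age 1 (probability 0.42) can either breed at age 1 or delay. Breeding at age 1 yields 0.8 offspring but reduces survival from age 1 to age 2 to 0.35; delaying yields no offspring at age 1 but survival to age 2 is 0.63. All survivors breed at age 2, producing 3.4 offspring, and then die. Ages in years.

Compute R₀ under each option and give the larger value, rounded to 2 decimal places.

breed at age 1: R₀ = 0.42 × (0.8 + 0.35 × 3.4) = 0.42 × 1.9900 = 0.8358
delay to age 2: R₀ = 0.42 × (0.63 × 3.4) = 0.42 × 2.1420 = 0.8996
Higher: delay to age 2 (0.8996).

0.90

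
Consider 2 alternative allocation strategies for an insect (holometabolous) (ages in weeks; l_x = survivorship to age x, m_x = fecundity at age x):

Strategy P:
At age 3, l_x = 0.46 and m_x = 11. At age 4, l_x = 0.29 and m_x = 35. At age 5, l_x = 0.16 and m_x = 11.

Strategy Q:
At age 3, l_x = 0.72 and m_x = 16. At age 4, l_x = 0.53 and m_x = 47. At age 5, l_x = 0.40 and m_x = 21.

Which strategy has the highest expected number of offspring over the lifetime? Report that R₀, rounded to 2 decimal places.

Strategy P: R₀ = 0.46×11 + 0.29×35 + 0.16×11 = 16.9700
Strategy Q: R₀ = 0.72×16 + 0.53×47 + 0.40×21 = 44.8300
Highest R₀: strategy Q with 44.8300.

44.83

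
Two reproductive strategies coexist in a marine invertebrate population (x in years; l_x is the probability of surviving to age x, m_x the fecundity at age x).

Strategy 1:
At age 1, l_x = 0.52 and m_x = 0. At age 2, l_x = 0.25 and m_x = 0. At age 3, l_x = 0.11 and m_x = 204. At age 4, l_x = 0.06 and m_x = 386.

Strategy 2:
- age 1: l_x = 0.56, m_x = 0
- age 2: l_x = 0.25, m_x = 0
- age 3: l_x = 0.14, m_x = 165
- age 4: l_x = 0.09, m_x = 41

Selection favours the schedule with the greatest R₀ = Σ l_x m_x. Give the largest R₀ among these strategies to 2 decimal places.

45.60

Strategy 1: R₀ = 0.52×0 + 0.25×0 + 0.11×204 + 0.06×386 = 45.6000
Strategy 2: R₀ = 0.56×0 + 0.25×0 + 0.14×165 + 0.09×41 = 26.7900
Highest R₀: strategy 1 with 45.6000.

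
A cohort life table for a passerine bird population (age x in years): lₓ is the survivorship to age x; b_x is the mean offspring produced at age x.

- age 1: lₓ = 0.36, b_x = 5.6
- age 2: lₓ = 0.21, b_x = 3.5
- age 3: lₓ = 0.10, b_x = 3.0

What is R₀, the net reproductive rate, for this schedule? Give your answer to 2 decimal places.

R₀ = Σ lₓ b_x:
  age 1: 0.36 × 5.6 = 2.0160
  age 2: 0.21 × 3.5 = 0.7350
  age 3: 0.10 × 3.0 = 0.3000
R₀ = 2.0160 + 0.7350 + 0.3000 = 3.0510

3.05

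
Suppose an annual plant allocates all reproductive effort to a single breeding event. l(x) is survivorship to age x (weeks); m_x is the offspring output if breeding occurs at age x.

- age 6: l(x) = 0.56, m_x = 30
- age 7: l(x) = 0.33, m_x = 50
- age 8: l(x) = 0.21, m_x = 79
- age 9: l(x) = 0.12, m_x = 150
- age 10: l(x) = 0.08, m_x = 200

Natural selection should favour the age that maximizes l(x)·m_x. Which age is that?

Expected offspring if breeding at age x = l(x) × m_x:
  age 6: 0.56 × 30 = 16.800
  age 7: 0.33 × 50 = 16.500
  age 8: 0.21 × 79 = 16.590
  age 9: 0.12 × 150 = 18.000
  age 10: 0.08 × 200 = 16.000
Maximum at age 9 (18.000).

9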